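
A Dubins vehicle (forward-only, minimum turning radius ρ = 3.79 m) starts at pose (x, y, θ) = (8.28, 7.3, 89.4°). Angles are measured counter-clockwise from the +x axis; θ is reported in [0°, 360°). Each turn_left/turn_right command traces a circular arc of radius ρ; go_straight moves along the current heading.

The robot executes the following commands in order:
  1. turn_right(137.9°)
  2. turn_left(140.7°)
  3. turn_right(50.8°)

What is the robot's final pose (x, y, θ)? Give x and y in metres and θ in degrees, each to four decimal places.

(22.8149, 15.4169, 41.4000°)

set_pose: (x, y, θ) = (8.2800, 7.3000, 89.4000°), ρ = 3.79
turn_right(137.9°): centre at ρ to the right, rotate −137.9° → (14.9083, 9.7716, -48.5000° ≡ 311.5000°)
turn_left(140.7°): centre at ρ to the left, rotate +140.7° → (21.5341, 12.4285, 452.2000° ≡ 92.2000°)
turn_right(50.8°): centre at ρ to the right, rotate −50.8° → (22.8149, 15.4169, 41.4000°)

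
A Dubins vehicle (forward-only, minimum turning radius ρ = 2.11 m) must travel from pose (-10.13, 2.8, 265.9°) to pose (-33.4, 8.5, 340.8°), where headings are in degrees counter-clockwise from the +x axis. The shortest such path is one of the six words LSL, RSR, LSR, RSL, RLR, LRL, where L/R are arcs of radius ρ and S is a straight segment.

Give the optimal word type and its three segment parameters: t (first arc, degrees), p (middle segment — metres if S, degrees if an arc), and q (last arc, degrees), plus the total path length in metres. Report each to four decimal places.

RSR: t = 95.1410°, p = 22.1467 m, q = 189.9590°, L = 32.6460 m

Let ψ = atan2(Δy, Δx) = atan2(5.70, -23.27) = 166.2364° be the start→goal bearing.
Normalize: d = |goal − start| / ρ = 23.957940/2.11 = 11.354474, α = (θ_start − ψ) mod 360° = 99.6636° = 1.739458 rad, β = (θ_goal − ψ) mod 360° = 174.5636° = 3.046710 rad.
Common terms: sin α = 0.985810, cos α = -0.167864, sin β = 0.094740, cos β = -0.995502, cos(α−β) = 0.260505, d² = 128.924081. Work in radians in the unit-radius frame; every candidate has L = ρ·(t + p + q).
LSL: p² = 2 + d² − 2cos(α−β) + 2d(sin α − sin β) = 150.638333; p = √p² = 12.273481; φ = atan2(cos β − cos α, d + sin α − sin β) = -0.067484 rad; t = (φ − α) mod 2π = 4.476243 rad, q = (β − φ) mod 2π = 3.114194 rad → L = 2.11·(4.476243 + 12.273481 + 3.114194) = 2.11·19.863918 = 41.912867 m
RSR: p² = 2 + d² − 2cos(α−β) + 2d(sin β − sin α) = 110.167810; p = √p² = 10.496085; φ = atan2(cos α − cos β, d − sin α + sin β) = 0.078934 rad; t = (α − φ) mod 2π = 1.660524 rad, q = (φ − β) mod 2π = 3.315409 rad → L = 2.11·(1.660524 + 10.496085 + 3.315409) = 2.11·15.472019 = 32.645960 m
LSR: p² = d² − 2 + 2cos(α−β) + 2d(sin α + sin β) = 151.983255; p = √p² = 12.328149; φ = atan2(−cos α − cos β, d + sin α + sin β) − atan2(−2, p) = 0.254113 rad; t = (φ − α) mod 2π = 4.797840 rad, q = (φ − β) mod 2π = 3.490588 rad → L = 2.11·(4.797840 + 12.328149 + 3.490588) = 2.11·20.616577 = 43.500978 m
RSL: p² = d² − 2 + 2cos(α−β) − 2d(sin α + sin β) = 102.906925; p = √p² = 10.144305; φ = atan2(cos α + cos β, d − sin α − sin β) − atan2(2, p) = -0.307413 rad; t = (α − φ) mod 2π = 2.046871 rad, q = (β − φ) mod 2π = 3.354123 rad → L = 2.11·(2.046871 + 10.144305 + 3.354123) = 2.11·15.545300 = 32.800582 m
RLR: c = (6 − d² + 2cos(α−β) + 2d(sin α − sin β))/8 = -12.770976, |c| > 1 → infeasible
LRL: c = (6 − d² + 2cos(α−β) − 2d(sin α − sin β))/8 = -17.829792, |c| > 1 → infeasible
Shortest: RSR with L = 32.645960 m ≈ 32.6460 m
Convert RSR to answer units (arcs ×180/π): t = 1.660524·180/π = 95.1410°, p = ρ·p = 2.11·10.496085 = 22.1467 m, q = 3.315409·180/π = 189.9590°, L = 32.6460 m.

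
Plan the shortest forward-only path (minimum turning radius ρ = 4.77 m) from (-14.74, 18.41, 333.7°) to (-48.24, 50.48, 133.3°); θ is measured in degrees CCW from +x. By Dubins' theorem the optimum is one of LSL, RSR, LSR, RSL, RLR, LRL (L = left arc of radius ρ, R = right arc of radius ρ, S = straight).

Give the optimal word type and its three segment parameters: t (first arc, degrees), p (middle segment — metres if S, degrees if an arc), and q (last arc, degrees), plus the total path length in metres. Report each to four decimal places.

Let ψ = atan2(Δy, Δx) = atan2(32.07, -33.50) = 136.2494° be the start→goal bearing.
Normalize: d = |goal − start| / ρ = 46.376016/4.77 = 9.722435, α = (θ_start − ψ) mod 360° = 197.4506° = 3.446164 rad, β = (θ_goal − ψ) mod 360° = 357.0506° = 6.231709 rad.
Common terms: sin α = -0.299884, cos α = -0.953976, sin β = -0.051453, cos β = 0.998675, cos(α−β) = -0.937282, d² = 94.525748. Work in radians in the unit-radius frame; every candidate has L = ρ·(t + p + q).
LSL: p² = 2 + d² − 2cos(α−β) + 2d(sin α − sin β) = 93.569603; p = √p² = 9.673138; φ = atan2(cos β − cos α, d + sin α − sin β) = 0.203260 rad; t = (φ − α) mod 2π = 3.040281 rad, q = (β − φ) mod 2π = 6.028449 rad → L = 4.77·(3.040281 + 9.673138 + 6.028449) = 4.77·18.741869 = 89.398715 m
RSR: p² = 2 + d² − 2cos(α−β) + 2d(sin β − sin α) = 103.231022; p = √p² = 10.160267; φ = atan2(cos α − cos β, d − sin α + sin β) = -0.193388 rad; t = (α − φ) mod 2π = 3.639552 rad, q = (φ − β) mod 2π = 6.141273 rad → L = 4.77·(3.639552 + 10.160267 + 6.141273) = 4.77·19.941092 = 95.119009 m
LSR: p² = d² − 2 + 2cos(α−β) + 2d(sin α + sin β) = 83.819475; p = √p² = 9.155298; φ = atan2(−cos α − cos β, d + sin α + sin β) − atan2(−2, p) = 0.210304 rad; t = (φ − α) mod 2π = 3.047325 rad, q = (φ − β) mod 2π = 0.261780 rad → L = 4.77·(3.047325 + 9.155298 + 0.261780) = 4.77·12.464403 = 59.455203 m
RSL: p² = d² − 2 + 2cos(α−β) − 2d(sin α + sin β) = 97.482894; p = √p² = 9.873343; φ = atan2(cos α + cos β, d − sin α − sin β) − atan2(2, p) = -0.195424 rad; t = (α − φ) mod 2π = 3.641588 rad, q = (β − φ) mod 2π = 0.143948 rad → L = 4.77·(3.641588 + 9.873343 + 0.143948) = 4.77·13.658879 = 65.152852 m
RLR: c = (6 − d² + 2cos(α−β) + 2d(sin α − sin β))/8 = -11.903878, |c| > 1 → infeasible
LRL: c = (6 − d² + 2cos(α−β) − 2d(sin α − sin β))/8 = -10.696200, |c| > 1 → infeasible
Shortest: LSR with L = 59.455203 m ≈ 59.4552 m
Convert LSR to answer units (arcs ×180/π): t = 3.047325·180/π = 174.5989°, p = ρ·p = 4.77·9.155298 = 43.6708 m, q = 0.261780·180/π = 14.9989°, L = 59.4552 m.

LSR: t = 174.5989°, p = 43.6708 m, q = 14.9989°, L = 59.4552 m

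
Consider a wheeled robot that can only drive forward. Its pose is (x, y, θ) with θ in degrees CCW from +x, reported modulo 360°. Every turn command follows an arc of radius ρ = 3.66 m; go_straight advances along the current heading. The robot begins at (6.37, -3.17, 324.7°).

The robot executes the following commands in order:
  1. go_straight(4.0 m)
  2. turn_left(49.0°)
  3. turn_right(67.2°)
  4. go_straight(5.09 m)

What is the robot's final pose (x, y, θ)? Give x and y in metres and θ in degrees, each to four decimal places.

(19.4529, -11.5207, 306.5000°)

set_pose: (x, y, θ) = (6.3700, -3.1700, 324.7000°), ρ = 3.66
go_straight(4.0): x += 4.0·cos θ, y += 4.0·sin θ → (9.6346, -5.4814, 324.7000°)
turn_left(49.0°): centre at ρ to the left, rotate +49.0° → (12.6163, -6.0502, 373.7000° ≡ 13.7000°)
turn_right(67.2°): centre at ρ to the right, rotate −67.2° → (16.4253, -7.4291, -53.5000° ≡ 306.5000°)
go_straight(5.09): x += 5.09·cos θ, y += 5.09·sin θ → (19.4529, -11.5207, 306.5000°)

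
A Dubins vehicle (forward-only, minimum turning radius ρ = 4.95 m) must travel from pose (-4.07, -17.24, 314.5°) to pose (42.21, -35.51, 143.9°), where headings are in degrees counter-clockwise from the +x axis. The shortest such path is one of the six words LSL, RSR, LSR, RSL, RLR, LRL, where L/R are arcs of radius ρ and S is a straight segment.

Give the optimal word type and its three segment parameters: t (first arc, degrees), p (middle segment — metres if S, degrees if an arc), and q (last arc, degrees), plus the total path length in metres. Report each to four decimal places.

LSL: t = 12.6304°, p = 47.4253 m, q = 176.7696°, L = 63.7883 m

Let ψ = atan2(Δy, Δx) = atan2(-18.27, 46.28) = -21.5427° be the start→goal bearing.
Normalize: d = |goal − start| / ρ = 49.755716/4.95 = 10.051660, α = (θ_start − ψ) mod 360° = 336.0427° = 5.865051 rad, β = (θ_goal − ψ) mod 360° = 165.4427° = 2.887519 rad.
Common terms: sin α = -0.406056, cos α = 0.913848, sin β = 0.251349, cos β = -0.967897, cos(α−β) = -0.986572, d² = 101.035866. Work in radians in the unit-radius frame; every candidate has L = ρ·(t + p + q).
LSL: p² = 2 + d² − 2cos(α−β) + 2d(sin α − sin β) = 91.792990; p = √p² = 9.580866; φ = atan2(cos β − cos α, d + sin α − sin β) = -0.197692 rad; t = (φ − α) mod 2π = 0.220443 rad, q = (β − φ) mod 2π = 3.085211 rad → L = 4.95·(0.220443 + 9.580866 + 3.085211) = 4.95·12.886519 = 63.788271 m
RSR: p² = 2 + d² − 2cos(α−β) + 2d(sin β − sin α) = 118.225031; p = √p² = 10.873133; φ = atan2(cos α − cos β, d − sin α + sin β) = 0.173939 rad; t = (α − φ) mod 2π = 5.691112 rad, q = (φ − β) mod 2π = 3.569606 rad → L = 4.95·(5.691112 + 10.873133 + 3.569606) = 4.95·20.133850 = 99.662560 m
LSR: p² = d² − 2 + 2cos(α−β) + 2d(sin α + sin β) = 93.952586; p = √p² = 9.692914; φ = atan2(−cos α − cos β, d + sin α + sin β) − atan2(−2, p) = 0.208942 rad; t = (φ − α) mod 2π = 0.627076 rad, q = (φ − β) mod 2π = 3.604608 rad → L = 4.95·(0.627076 + 9.692914 + 3.604608) = 4.95·13.924598 = 68.926760 m
RSL: p² = d² − 2 + 2cos(α−β) − 2d(sin α + sin β) = 100.172857; p = √p² = 10.008639; φ = atan2(cos α + cos β, d − sin α − sin β) − atan2(2, p) = -0.202525 rad; t = (α − φ) mod 2π = 6.067576 rad, q = (β − φ) mod 2π = 3.090044 rad → L = 4.95·(6.067576 + 10.008639 + 3.090044) = 4.95·19.166260 = 94.872985 m
RLR: c = (6 − d² + 2cos(α−β) + 2d(sin α − sin β))/8 = -13.778129, |c| > 1 → infeasible
LRL: c = (6 − d² + 2cos(α−β) − 2d(sin α − sin β))/8 = -10.474124, |c| > 1 → infeasible
Shortest: LSL with L = 63.788271 m ≈ 63.7883 m
Convert LSL to answer units (arcs ×180/π): t = 0.220443·180/π = 12.6304°, p = ρ·p = 4.95·9.580866 = 47.4253 m, q = 3.085211·180/π = 176.7696°, L = 63.7883 m.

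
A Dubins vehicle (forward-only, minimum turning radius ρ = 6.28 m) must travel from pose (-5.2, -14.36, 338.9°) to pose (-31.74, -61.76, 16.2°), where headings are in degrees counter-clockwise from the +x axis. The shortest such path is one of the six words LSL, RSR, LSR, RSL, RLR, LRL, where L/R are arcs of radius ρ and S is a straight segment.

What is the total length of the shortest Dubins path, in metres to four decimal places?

Let ψ = atan2(Δy, Δx) = atan2(-47.40, -26.54) = -119.2451° be the start→goal bearing.
Normalize: d = |goal − start| / ρ = 54.324319/6.28 = 8.650369, α = (θ_start − ψ) mod 360° = 98.1451° = 1.712956 rad, β = (θ_goal − ψ) mod 360° = 135.4451° = 2.363964 rad.
Common terms: sin α = 0.989912, cos α = -0.141681, sin β = 0.701592, cos β = -0.712579, cos(α−β) = 0.795473, d² = 74.828888. Work in radians in the unit-radius frame; every candidate has L = ρ·(t + p + q).
LSL: p² = 2 + d² − 2cos(α−β) + 2d(sin α − sin β) = 80.226099; p = √p² = 8.956902; φ = atan2(cos β − cos α, d + sin α − sin β) = -0.063782 rad; t = (φ − α) mod 2π = 4.506448 rad, q = (β − φ) mod 2π = 2.427745 rad → L = 6.28·(4.506448 + 8.956902 + 2.427745) = 6.28·15.891095 = 99.796079 m
RSR: p² = 2 + d² − 2cos(α−β) + 2d(sin β − sin α) = 70.249783; p = √p² = 8.381514; φ = atan2(cos α − cos β, d − sin α + sin β) = 0.068167 rad; t = (α − φ) mod 2π = 1.644789 rad, q = (φ − β) mod 2π = 3.987388 rad → L = 6.28·(1.644789 + 8.381514 + 3.987388) = 6.28·14.013692 = 88.005985 m
LSR: p² = d² − 2 + 2cos(α−β) + 2d(sin α + sin β) = 103.684105; p = √p² = 10.182539; φ = atan2(−cos α − cos β, d + sin α + sin β) − atan2(−2, p) = 0.276361 rad; t = (φ − α) mod 2π = 4.846590 rad, q = (φ − β) mod 2π = 4.195582 rad → L = 6.28·(4.846590 + 10.182539 + 4.195582) = 6.28·19.224712 = 120.731189 m
RSL: p² = d² − 2 + 2cos(α−β) − 2d(sin α + sin β) = 45.155564; p = √p² = 6.719789; φ = atan2(cos α + cos β, d − sin α − sin β) − atan2(2, p) = -0.411427 rad; t = (α − φ) mod 2π = 2.124383 rad, q = (β − φ) mod 2π = 2.775391 rad → L = 6.28·(2.124383 + 6.719789 + 2.775391) = 6.28·11.619563 = 72.970854 m
RLR: c = (6 − d² + 2cos(α−β) + 2d(sin α − sin β))/8 = -7.781223, |c| > 1 → infeasible
LRL: c = (6 − d² + 2cos(α−β) − 2d(sin α − sin β))/8 = -9.028262, |c| > 1 → infeasible
Shortest: RSL with L = 72.970854 m ≈ 72.9709 m

72.9709 m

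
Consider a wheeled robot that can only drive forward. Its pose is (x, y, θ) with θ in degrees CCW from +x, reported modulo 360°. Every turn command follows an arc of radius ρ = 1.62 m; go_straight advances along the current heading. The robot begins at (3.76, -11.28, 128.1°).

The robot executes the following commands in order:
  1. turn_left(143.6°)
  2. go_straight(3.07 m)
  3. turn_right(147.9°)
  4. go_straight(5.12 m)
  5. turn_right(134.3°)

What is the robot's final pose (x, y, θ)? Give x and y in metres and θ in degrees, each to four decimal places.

set_pose: (x, y, θ) = (3.7600, -11.2800, 128.1000°), ρ = 1.62
turn_left(143.6°): centre at ρ to the left, rotate +143.6° → (0.8659, -12.3277, 271.7000°)
go_straight(3.07): x += 3.07·cos θ, y += 3.07·sin θ → (0.9570, -15.3963, 271.7000°)
turn_right(147.9°): centre at ρ to the right, rotate −147.9° → (-2.0085, -16.3456, 123.8000°)
go_straight(5.12): x += 5.12·cos θ, y += 5.12·sin θ → (-4.8568, -12.0909, 123.8000°)
turn_right(134.3°): centre at ρ to the right, rotate −134.3° → (-3.2153, -9.5969, -10.5000° ≡ 349.5000°)

(-3.2153, -9.5969, 349.5000°)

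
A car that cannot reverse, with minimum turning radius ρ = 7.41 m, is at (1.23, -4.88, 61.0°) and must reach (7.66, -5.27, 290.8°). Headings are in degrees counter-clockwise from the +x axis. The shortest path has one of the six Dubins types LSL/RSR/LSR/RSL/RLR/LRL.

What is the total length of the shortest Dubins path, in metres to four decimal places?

Let ψ = atan2(Δy, Δx) = atan2(-0.39, 6.43) = -3.4709° be the start→goal bearing.
Normalize: d = |goal − start| / ρ = 6.441817/7.41 = 0.869341, α = (θ_start − ψ) mod 360° = 64.4709° = 1.125230 rad, β = (θ_goal − ψ) mod 360° = 294.2709° = 5.135996 rad.
Common terms: sin α = 0.902367, cos α = 0.430969, sin β = -0.911612, cos β = 0.411052, cos(α−β) = -0.645458, d² = 0.755754. Work in radians in the unit-radius frame; every candidate has L = ρ·(t + p + q).
LSL: p² = 2 + d² − 2cos(α−β) + 2d(sin α − sin β) = 7.200601; p = √p² = 2.683394; φ = atan2(cos β − cos α, d + sin α − sin β) = -0.007423 rad; t = (φ − α) mod 2π = 5.150533 rad, q = (β − φ) mod 2π = 5.143419 rad → L = 7.41·(5.150533 + 2.683394 + 5.143419) = 7.41·12.977345 = 96.162130 m
RSR: p² = 2 + d² − 2cos(α−β) + 2d(sin β − sin α) = 0.892737; p = √p² = 0.944848; φ = atan2(cos α − cos β, d − sin α + sin β) = 3.120511 rad; t = (α − φ) mod 2π = 4.287904 rad, q = (φ − β) mod 2π = 4.267700 rad → L = 7.41·(4.287904 + 0.944848 + 4.267700) = 7.41·9.500452 = 70.398347 m
LSR: p² = d² − 2 + 2cos(α−β) + 2d(sin α + sin β) = -2.551236 < 0 → infeasible
RSL: p² = d² − 2 + 2cos(α−β) − 2d(sin α + sin β) = -2.519087 < 0 → infeasible
RLR: c = (6 − d² + 2cos(α−β) + 2d(sin α − sin β))/8 = 0.888408; p = 2π − arccos c = 5.806254 rad; φ = atan2(cos α − cos β, d − sin α + sin β) = 3.120511 rad; t = (α − φ + p/2) mod 2π = 0.907846 rad, q = (α − β − t + p) mod 2π = 0.887642 rad → L = 7.41·(0.907846 + 5.806254 + 0.887642) = 7.41·7.601742 = 56.328905 m
LRL: c = (6 − d² + 2cos(α−β) − 2d(sin α − sin β))/8 = 0.099925; p = 2π − arccos c = 4.812481 rad; φ = atan2(cos β − cos α, d + sin α − sin β) = -0.007423 rad; t = (φ − α + p/2) mod 2π = 1.273588 rad, q = (β − α − t + p) mod 2π = 1.266474 rad → L = 7.41·(1.273588 + 4.812481 + 1.266474) = 7.41·7.352543 = 54.482344 m
Shortest: LRL with L = 54.482344 m ≈ 54.4823 m

54.4823 m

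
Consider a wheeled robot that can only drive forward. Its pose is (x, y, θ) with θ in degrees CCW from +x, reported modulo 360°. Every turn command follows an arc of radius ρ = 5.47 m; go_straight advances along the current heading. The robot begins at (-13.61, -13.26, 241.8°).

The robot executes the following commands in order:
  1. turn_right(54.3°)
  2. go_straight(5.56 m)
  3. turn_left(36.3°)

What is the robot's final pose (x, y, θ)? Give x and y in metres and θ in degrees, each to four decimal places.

set_pose: (x, y, θ) = (-13.6100, -13.2600, 241.8000°), ρ = 5.47
turn_right(54.3°): centre at ρ to the right, rotate −54.3° → (-17.7168, -16.0984, 187.5000°)
go_straight(5.56): x += 5.56·cos θ, y += 5.56·sin θ → (-23.2292, -16.8241, 187.5000°)
turn_left(36.3°): centre at ρ to the left, rotate +36.3° → (-26.3012, -18.2993, 223.8000°)

(-26.3012, -18.2993, 223.8000°)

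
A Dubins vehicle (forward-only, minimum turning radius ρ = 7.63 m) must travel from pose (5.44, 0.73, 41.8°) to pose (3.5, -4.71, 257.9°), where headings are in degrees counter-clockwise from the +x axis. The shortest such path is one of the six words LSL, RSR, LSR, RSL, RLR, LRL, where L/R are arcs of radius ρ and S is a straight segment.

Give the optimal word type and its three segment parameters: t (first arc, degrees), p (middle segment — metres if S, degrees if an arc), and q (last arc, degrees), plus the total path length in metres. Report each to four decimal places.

Let ψ = atan2(Δy, Δx) = atan2(-5.44, -1.94) = -109.6271° be the start→goal bearing.
Normalize: d = |goal − start| / ρ = 5.775569/7.63 = 0.756955, α = (θ_start − ψ) mod 360° = 151.4271° = 2.642902 rad, β = (θ_goal − ψ) mod 360° = 7.5271° = 0.131373 rad.
Common terms: sin α = 0.478276, cos α = -0.878210, sin β = 0.130996, cos β = 0.991383, cos(α−β) = -0.807990, d² = 0.572981. Work in radians in the unit-radius frame; every candidate has L = ρ·(t + p + q).
LSL: p² = 2 + d² − 2cos(α−β) + 2d(sin α − sin β) = 4.714713; p = √p² = 2.171339; φ = atan2(cos β − cos α, d + sin α − sin β) = 1.037296 rad; t = (φ − α) mod 2π = 4.677579 rad, q = (β − φ) mod 2π = 5.377263 rad → L = 7.63·(4.677579 + 2.171339 + 5.377263) = 7.63·12.226181 = 93.285759 m
RSR: p² = 2 + d² − 2cos(α−β) + 2d(sin β − sin α) = 3.663210; p = √p² = 1.913951; φ = atan2(cos α − cos β, d − sin α + sin β) = -1.355081 rad; t = (α − φ) mod 2π = 3.997983 rad, q = (φ − β) mod 2π = 4.796732 rad → L = 7.63·(3.997983 + 1.913951 + 4.796732) = 7.63·10.708665 = 81.707117 m
LSR: p² = d² − 2 + 2cos(α−β) + 2d(sin α + sin β) = -2.120615 < 0 → infeasible
RSL: p² = d² − 2 + 2cos(α−β) − 2d(sin α + sin β) = -3.965381 < 0 → infeasible
RLR: c = (6 − d² + 2cos(α−β) + 2d(sin α − sin β))/8 = 0.542099; p = 2π − arccos c = 5.285322 rad; φ = atan2(cos α − cos β, d − sin α + sin β) = -1.355081 rad; t = (α − φ + p/2) mod 2π = 0.357458 rad, q = (α − β − t + p) mod 2π = 1.156207 rad → L = 7.63·(0.357458 + 5.285322 + 1.156207) = 7.63·6.798987 = 51.876270 m
LRL: c = (6 − d² + 2cos(α−β) − 2d(sin α − sin β))/8 = 0.410661; p = 2π − arccos c = 5.135568 rad; φ = atan2(cos β − cos α, d + sin α − sin β) = 1.037296 rad; t = (φ − α + p/2) mod 2π = 0.962178 rad, q = (β − α − t + p) mod 2π = 1.661861 rad → L = 7.63·(0.962178 + 5.135568 + 1.661861) = 7.63·7.759607 = 59.205800 m
Shortest: RLR with L = 51.876270 m ≈ 51.8763 m
Convert RLR to answer units (arcs ×180/π): t = 0.357458·180/π = 20.4808°, p = 5.285322·180/π = 302.8266°, q = 1.156207·180/π = 66.2458°, L = 51.8763 m.

RLR: t = 20.4808°, p = 302.8266°, q = 66.2458°, L = 51.8763 m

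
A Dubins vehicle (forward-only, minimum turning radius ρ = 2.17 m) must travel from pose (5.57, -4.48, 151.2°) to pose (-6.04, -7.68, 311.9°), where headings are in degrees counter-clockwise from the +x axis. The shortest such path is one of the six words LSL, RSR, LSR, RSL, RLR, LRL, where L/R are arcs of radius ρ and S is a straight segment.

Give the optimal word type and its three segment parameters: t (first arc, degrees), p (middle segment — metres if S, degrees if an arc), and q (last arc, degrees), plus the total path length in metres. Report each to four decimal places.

LSL: t = 27.8348°, p = 8.9507 m, q = 132.8652°, L = 15.0370 m

Let ψ = atan2(Δy, Δx) = atan2(-3.20, -11.61) = -164.5905° be the start→goal bearing.
Normalize: d = |goal − start| / ρ = 12.042927/2.17 = 5.549736, α = (θ_start − ψ) mod 360° = 315.7905° = 5.511584 rad, β = (θ_goal − ψ) mod 360° = 116.4905° = 2.033143 rad.
Common terms: sin α = -0.697284, cos α = 0.716795, sin β = 0.895008, cos β = -0.446049, cos(α−β) = -0.943801, d² = 30.799571. Work in radians in the unit-radius frame; every candidate has L = ρ·(t + p + q).
LSL: p² = 2 + d² − 2cos(α−β) + 2d(sin α − sin β) = 17.013567; p = √p² = 4.124751; φ = atan2(cos β − cos α, d + sin α − sin β) = -0.285793 rad; t = (φ − α) mod 2π = 0.485808 rad, q = (β − φ) mod 2π = 2.318936 rad → L = 2.17·(0.485808 + 4.124751 + 2.318936) = 2.17·6.929495 = 15.037003 m
RSR: p² = 2 + d² − 2cos(α−β) + 2d(sin β − sin α) = 52.360779; p = √p² = 7.236075; φ = atan2(cos α − cos β, d − sin α + sin β) = 0.161401 rad; t = (α − φ) mod 2π = 5.350183 rad, q = (φ − β) mod 2π = 4.411443 rad → L = 2.17·(5.350183 + 7.236075 + 4.411443) = 2.17·16.997701 = 36.885012 m
LSR: p² = d² − 2 + 2cos(α−β) + 2d(sin α + sin β) = 29.106605; p = √p² = 5.395054; φ = atan2(−cos α − cos β, d + sin α + sin β) − atan2(−2, p) = 0.307932 rad; t = (φ − α) mod 2π = 1.079534 rad, q = (φ − β) mod 2π = 4.557975 rad → L = 2.17·(1.079534 + 5.395054 + 4.557975) = 2.17·11.032562 = 23.940659 m
RSL: p² = d² − 2 + 2cos(α−β) − 2d(sin α + sin β) = 24.717333; p = √p² = 4.971653; φ = atan2(cos α + cos β, d − sin α − sin β) − atan2(2, p) = -0.331926 rad; t = (α − φ) mod 2π = 5.843510 rad, q = (β − φ) mod 2π = 2.365069 rad → L = 2.17·(5.843510 + 4.971653 + 2.365069) = 2.17·13.180232 = 28.601104 m
RLR: c = (6 − d² + 2cos(α−β) + 2d(sin α − sin β))/8 = -5.545097, |c| > 1 → infeasible
LRL: c = (6 − d² + 2cos(α−β) − 2d(sin α − sin β))/8 = -1.126696, |c| > 1 → infeasible
Shortest: LSL with L = 15.037003 m ≈ 15.0370 m
Convert LSL to answer units (arcs ×180/π): t = 0.485808·180/π = 27.8348°, p = ρ·p = 2.17·4.124751 = 8.9507 m, q = 2.318936·180/π = 132.8652°, L = 15.0370 m.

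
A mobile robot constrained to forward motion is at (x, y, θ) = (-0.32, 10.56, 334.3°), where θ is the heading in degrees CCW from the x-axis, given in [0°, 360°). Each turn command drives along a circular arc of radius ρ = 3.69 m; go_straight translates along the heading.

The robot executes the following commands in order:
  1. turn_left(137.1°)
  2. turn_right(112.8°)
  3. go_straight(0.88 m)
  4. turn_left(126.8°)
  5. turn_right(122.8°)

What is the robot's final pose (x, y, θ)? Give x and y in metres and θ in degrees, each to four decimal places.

set_pose: (x, y, θ) = (-0.3200, 10.5600, 334.3000°), ρ = 3.69
turn_left(137.1°): centre at ρ to the left, rotate +137.1° → (4.7158, 15.2314, 471.4000° ≡ 111.4000°)
turn_right(112.8°): centre at ρ to the right, rotate −112.8° → (8.2415, 20.2667, -1.4000° ≡ 358.6000°)
go_straight(0.88): x += 0.88·cos θ, y += 0.88·sin θ → (9.1213, 20.2452, 358.6000°)
turn_left(126.8°): centre at ρ to the left, rotate +126.8° → (12.2193, 26.0716, 485.4000° ≡ 125.4000°)
turn_right(122.8°): centre at ρ to the right, rotate −122.8° → (15.0597, 31.8954, 2.6000°)

(15.0597, 31.8954, 2.6000°)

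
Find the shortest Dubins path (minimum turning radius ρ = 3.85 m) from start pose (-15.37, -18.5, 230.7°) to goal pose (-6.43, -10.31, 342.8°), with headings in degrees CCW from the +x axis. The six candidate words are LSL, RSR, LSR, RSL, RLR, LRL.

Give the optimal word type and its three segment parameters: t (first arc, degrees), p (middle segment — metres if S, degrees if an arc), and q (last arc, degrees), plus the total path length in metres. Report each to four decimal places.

RSR: t = 219.8123°, p = 10.9784 m, q = 28.0877°, L = 27.6361 m

Let ψ = atan2(Δy, Δx) = atan2(8.19, 8.94) = 42.4930° be the start→goal bearing.
Normalize: d = |goal − start| / ρ = 12.124343/3.85 = 3.149180, α = (θ_start − ψ) mod 360° = 188.2070° = 3.284831 rad, β = (θ_goal − ψ) mod 360° = 300.3070° = 5.241345 rad.
Common terms: sin α = -0.142749, cos α = -0.989759, sin β = -0.863334, cos β = 0.504633, cos(α−β) = -0.376224, d² = 9.917335. Work in radians in the unit-radius frame; every candidate has L = ρ·(t + p + q).
LSL: p² = 2 + d² − 2cos(α−β) + 2d(sin α − sin β) = 17.208286; p = √p² = 4.148287; φ = atan2(cos β − cos α, d + sin α − sin β) = 0.368528 rad; t = (φ − α) mod 2π = 3.366882 rad, q = (β − φ) mod 2π = 4.872817 rad → L = 3.85·(3.366882 + 4.148287 + 4.872817) = 3.85·12.387987 = 47.693748 m
RSR: p² = 2 + d² − 2cos(α−β) + 2d(sin β − sin α) = 8.131281; p = √p² = 2.851540; φ = atan2(cos α − cos β, d − sin α + sin β) = -0.551617 rad; t = (α − φ) mod 2π = 3.836448 rad, q = (φ − β) mod 2π = 0.490223 rad → L = 3.85·(3.836448 + 2.851540 + 0.490223) = 3.85·7.178211 = 27.636114 m
LSR: p² = d² − 2 + 2cos(α−β) + 2d(sin α + sin β) = 0.828210; p = √p² = 0.910061; φ = atan2(−cos α − cos β, d + sin α + sin β) − atan2(−2, p) = 1.366382 rad; t = (φ − α) mod 2π = 4.364736 rad, q = (φ − β) mod 2π = 2.408222 rad → L = 3.85·(4.364736 + 0.910061 + 2.408222) = 3.85·7.683019 = 29.579623 m
RSL: p² = d² − 2 + 2cos(α−β) − 2d(sin α + sin β) = 13.501563; p = √p² = 3.674447; φ = atan2(cos α + cos β, d − sin α − sin β) − atan2(2, p) = -0.614680 rad; t = (α − φ) mod 2π = 3.899511 rad, q = (β − φ) mod 2π = 5.856025 rad → L = 3.85·(3.899511 + 3.674447 + 5.856025) = 3.85·13.429984 = 51.705437 m
RLR: c = (6 − d² + 2cos(α−β) + 2d(sin α − sin β))/8 = -0.016410; p = 2π − arccos c = 4.695978 rad; φ = atan2(cos α − cos β, d − sin α + sin β) = -0.551617 rad; t = (α − φ + p/2) mod 2π = 6.184437 rad, q = (α − β − t + p) mod 2π = 2.838212 rad → L = 3.85·(6.184437 + 4.695978 + 2.838212) = 3.85·13.718627 = 52.816716 m
LRL: c = (6 − d² + 2cos(α−β) − 2d(sin α − sin β))/8 = -1.151036, |c| > 1 → infeasible
Shortest: RSR with L = 27.636114 m ≈ 27.6361 m
Convert RSR to answer units (arcs ×180/π): t = 3.836448·180/π = 219.8123°, p = ρ·p = 3.85·2.851540 = 10.9784 m, q = 0.490223·180/π = 28.0877°, L = 27.6361 m.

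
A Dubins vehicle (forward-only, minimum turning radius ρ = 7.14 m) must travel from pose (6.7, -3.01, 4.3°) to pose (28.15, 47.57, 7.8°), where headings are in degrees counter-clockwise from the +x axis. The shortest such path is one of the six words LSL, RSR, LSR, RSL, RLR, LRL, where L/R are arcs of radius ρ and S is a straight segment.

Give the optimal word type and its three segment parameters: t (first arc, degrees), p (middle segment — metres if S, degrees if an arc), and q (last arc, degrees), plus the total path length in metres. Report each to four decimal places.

LSR: t = 72.8398°, p = 40.5825 m, q = 69.3398°, L = 58.3004 m

Let ψ = atan2(Δy, Δx) = atan2(50.58, 21.45) = 67.0191° be the start→goal bearing.
Normalize: d = |goal − start| / ρ = 54.940321/7.14 = 7.694723, α = (θ_start − ψ) mod 360° = 297.2809° = 5.188530 rad, β = (θ_goal − ψ) mod 360° = 300.7809° = 5.249616 rad.
Common terms: sin α = -0.888770, cos α = 0.458353, sin β = -0.859131, cos β = 0.511756, cos(α−β) = 0.998135, d² = 59.208760. Work in radians in the unit-radius frame; every candidate has L = ρ·(t + p + q).
LSL: p² = 2 + d² − 2cos(α−β) + 2d(sin α − sin β) = 58.756355; p = √p² = 7.665269; φ = atan2(cos β − cos α, d + sin α − sin β) = 0.006967 rad; t = (φ − α) mod 2π = 1.101622 rad, q = (β − φ) mod 2π = 5.242649 rad → L = 7.14·(1.101622 + 7.665269 + 5.242649) = 7.14·14.009541 = 100.028124 m
RSR: p² = 2 + d² − 2cos(α−β) + 2d(sin β − sin α) = 59.668626; p = √p² = 7.724547; φ = atan2(cos α − cos β, d − sin α + sin β) = -0.006913 rad; t = (α − φ) mod 2π = 5.195443 rad, q = (φ − β) mod 2π = 1.026655 rad → L = 7.14·(5.195443 + 7.724547 + 1.026655) = 7.14·13.946646 = 99.579051 m
LSR: p² = d² − 2 + 2cos(α−β) + 2d(sin α + sin β) = 32.305798; p = √p² = 5.683819; φ = atan2(−cos α − cos β, d + sin α + sin β) − atan2(−2, p) = 0.176639 rad; t = (φ − α) mod 2π = 1.271294 rad, q = (φ − β) mod 2π = 1.210208 rad → L = 7.14·(1.271294 + 5.683819 + 1.210208) = 7.14·8.165321 = 58.300394 m
RSL: p² = d² − 2 + 2cos(α−β) − 2d(sin α + sin β) = 86.104261; p = √p² = 9.279238; φ = atan2(cos α + cos β, d − sin α − sin β) − atan2(2, p) = -0.109909 rad; t = (α − φ) mod 2π = 5.298439 rad, q = (β − φ) mod 2π = 5.359526 rad → L = 7.14·(5.298439 + 9.279238 + 5.359526) = 7.14·19.937203 = 142.351631 m
RLR: c = (6 − d² + 2cos(α−β) + 2d(sin α − sin β))/8 = -6.458578, |c| > 1 → infeasible
LRL: c = (6 − d² + 2cos(α−β) − 2d(sin α − sin β))/8 = -6.344544, |c| > 1 → infeasible
Shortest: LSR with L = 58.300394 m ≈ 58.3004 m
Convert LSR to answer units (arcs ×180/π): t = 1.271294·180/π = 72.8398°, p = ρ·p = 7.14·5.683819 = 40.5825 m, q = 1.210208·180/π = 69.3398°, L = 58.3004 m.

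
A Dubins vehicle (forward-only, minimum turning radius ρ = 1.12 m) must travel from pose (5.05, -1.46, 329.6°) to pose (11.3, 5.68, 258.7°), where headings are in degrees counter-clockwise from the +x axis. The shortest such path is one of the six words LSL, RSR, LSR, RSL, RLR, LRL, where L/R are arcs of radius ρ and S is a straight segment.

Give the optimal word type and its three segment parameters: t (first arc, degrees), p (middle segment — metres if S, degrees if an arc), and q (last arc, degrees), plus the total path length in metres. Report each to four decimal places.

Let ψ = atan2(Δy, Δx) = atan2(7.14, 6.25) = 48.8027° be the start→goal bearing.
Normalize: d = |goal − start| / ρ = 9.489052/1.12 = 8.472367, α = (θ_start − ψ) mod 360° = 280.7973° = 4.900837 rad, β = (θ_goal − ψ) mod 360° = 209.8973° = 3.663399 rad.
Common terms: sin α = -0.982296, cos α = 0.187335, sin β = -0.498447, cos β = -0.866920, cos(α−β) = 0.327218, d² = 71.781011. Work in radians in the unit-radius frame; every candidate has L = ρ·(t + p + q).
LSL: p² = 2 + d² − 2cos(α−β) + 2d(sin α − sin β) = 64.927874; p = √p² = 8.057783; φ = atan2(cos β − cos α, d + sin α − sin β) = -0.131213 rad; t = (φ − α) mod 2π = 1.251135 rad, q = (β − φ) mod 2π = 3.794612 rad → L = 1.12·(1.251135 + 8.057783 + 3.794612) = 1.12·13.103530 = 14.675954 m
RSR: p² = 2 + d² − 2cos(α−β) + 2d(sin β − sin α) = 81.325276; p = √p² = 9.018053; φ = atan2(cos α − cos β, d − sin α + sin β) = 0.117173 rad; t = (α − φ) mod 2π = 4.783664 rad, q = (φ − β) mod 2π = 2.736959 rad → L = 1.12·(4.783664 + 9.018053 + 2.736959) = 1.12·16.538677 = 18.523318 m
LSR: p² = d² − 2 + 2cos(α−β) + 2d(sin α + sin β) = 45.344652; p = √p² = 6.733844; φ = atan2(−cos α − cos β, d + sin α + sin β) − atan2(−2, p) = 0.385604 rad; t = (φ − α) mod 2π = 1.767953 rad, q = (φ − β) mod 2π = 3.005391 rad → L = 1.12·(1.767953 + 6.733844 + 3.005391) = 1.12·11.507187 = 12.888050 m
RSL: p² = d² − 2 + 2cos(α−β) − 2d(sin α + sin β) = 95.526241; p = √p² = 9.773753; φ = atan2(cos α + cos β, d − sin α − sin β) − atan2(2, p) = -0.270016 rad; t = (α − φ) mod 2π = 5.170853 rad, q = (β − φ) mod 2π = 3.933415 rad → L = 1.12·(5.170853 + 9.773753 + 3.933415) = 1.12·18.878021 = 21.143383 m
RLR: c = (6 − d² + 2cos(α−β) + 2d(sin α − sin β))/8 = -9.165659, |c| > 1 → infeasible
LRL: c = (6 − d² + 2cos(α−β) − 2d(sin α − sin β))/8 = -7.115984, |c| > 1 → infeasible
Shortest: LSR with L = 12.888050 m ≈ 12.8880 m
Convert LSR to answer units (arcs ×180/π): t = 1.767953·180/π = 101.2962°, p = ρ·p = 1.12·6.733844 = 7.5419 m, q = 3.005391·180/π = 172.1962°, L = 12.8880 m.

LSR: t = 101.2962°, p = 7.5419 m, q = 172.1962°, L = 12.8880 m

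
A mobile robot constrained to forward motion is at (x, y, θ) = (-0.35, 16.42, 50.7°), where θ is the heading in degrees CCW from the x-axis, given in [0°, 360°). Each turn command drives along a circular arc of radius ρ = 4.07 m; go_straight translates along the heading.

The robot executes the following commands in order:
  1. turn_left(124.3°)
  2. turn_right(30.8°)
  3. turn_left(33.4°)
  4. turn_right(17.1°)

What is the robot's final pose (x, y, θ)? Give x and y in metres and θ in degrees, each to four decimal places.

set_pose: (x, y, θ) = (-0.3500, 16.4200, 50.7000°), ρ = 4.07
turn_left(124.3°): centre at ρ to the left, rotate +124.3° → (-3.1448, 23.0524, 175.0000°)
turn_right(30.8°): centre at ρ to the right, rotate −30.8° → (-5.1709, 23.8059, 144.2000°)
turn_left(33.4°): centre at ρ to the left, rotate +33.4° → (-7.3812, 24.5713, 177.6000°)
turn_right(17.1°): centre at ρ to the right, rotate −17.1° → (-8.5694, 24.8011, 160.5000°)

(-8.5694, 24.8011, 160.5000°)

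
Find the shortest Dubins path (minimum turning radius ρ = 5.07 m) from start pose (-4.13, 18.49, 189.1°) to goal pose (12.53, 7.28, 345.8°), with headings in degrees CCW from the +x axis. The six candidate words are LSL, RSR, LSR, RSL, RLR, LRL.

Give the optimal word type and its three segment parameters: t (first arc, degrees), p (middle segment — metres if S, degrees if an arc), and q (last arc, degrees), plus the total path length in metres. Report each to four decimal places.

LSR: t = 167.1528°, p = 15.3099 m, q = 10.4528°, L = 31.0259 m

Let ψ = atan2(Δy, Δx) = atan2(-11.21, 16.66) = -33.9354° be the start→goal bearing.
Normalize: d = |goal − start| / ρ = 20.080331/5.07 = 3.960618, α = (θ_start − ψ) mod 360° = 223.0354° = 3.892702 rad, β = (θ_goal − ψ) mod 360° = 19.7354° = 0.344448 rad.
Common terms: sin α = -0.682450, cos α = -0.730932, sin β = 0.337677, cos β = 0.941262, cos(α−β) = -0.918446, d² = 15.686492. Work in radians in the unit-radius frame; every candidate has L = ρ·(t + p + q).
LSL: p² = 2 + d² − 2cos(α−β) + 2d(sin α − sin β) = 11.442720; p = √p² = 3.382709; φ = atan2(cos β − cos α, d + sin α − sin β) = 0.517071 rad; t = (φ − α) mod 2π = 2.907554 rad, q = (β − φ) mod 2π = 6.110562 rad → L = 5.07·(2.907554 + 3.382709 + 6.110562) = 5.07·12.400825 = 62.872184 m
RSR: p² = 2 + d² − 2cos(α−β) + 2d(sin β − sin α) = 27.604049; p = √p² = 5.253956; φ = atan2(cos α − cos β, d − sin α + sin β) = -0.323908 rad; t = (α − φ) mod 2π = 4.216610 rad, q = (φ − β) mod 2π = 5.614830 rad → L = 5.07·(4.216610 + 5.253956 + 5.614830) = 5.07·15.085395 = 76.482954 m
LSR: p² = d² − 2 + 2cos(α−β) + 2d(sin α + sin β) = 9.118569; p = √p² = 3.019697; φ = atan2(−cos α − cos β, d + sin α + sin β) − atan2(−2, p) = 0.526883 rad; t = (φ − α) mod 2π = 2.917366 rad, q = (φ − β) mod 2π = 0.182435 rad → L = 5.07·(2.917366 + 3.019697 + 0.182435) = 5.07·6.119498 = 31.025853 m
RSL: p² = d² − 2 + 2cos(α−β) − 2d(sin α + sin β) = 14.580629; p = √p² = 3.818459; φ = atan2(cos α + cos β, d − sin α − sin β) − atan2(2, p) = -0.433670 rad; t = (α − φ) mod 2π = 4.326372 rad, q = (β − φ) mod 2π = 0.778117 rad → L = 5.07·(4.326372 + 3.818459 + 0.778117) = 5.07·8.922948 = 45.239345 m
RLR: c = (6 − d² + 2cos(α−β) + 2d(sin α − sin β))/8 = -2.450506, |c| > 1 → infeasible
LRL: c = (6 − d² + 2cos(α−β) − 2d(sin α − sin β))/8 = -0.430340; p = 2π − arccos c = 4.267520 rad; φ = atan2(cos β − cos α, d + sin α − sin β) = 0.517071 rad; t = (φ − α + p/2) mod 2π = 5.041314 rad, q = (β − α − t + p) mod 2π = 1.961137 rad → L = 5.07·(5.041314 + 4.267520 + 1.961137) = 5.07·11.269970 = 57.138748 m
Shortest: LSR with L = 31.025853 m ≈ 31.0259 m
Convert LSR to answer units (arcs ×180/π): t = 2.917366·180/π = 167.1528°, p = ρ·p = 5.07·3.019697 = 15.3099 m, q = 0.182435·180/π = 10.4528°, L = 31.0259 m.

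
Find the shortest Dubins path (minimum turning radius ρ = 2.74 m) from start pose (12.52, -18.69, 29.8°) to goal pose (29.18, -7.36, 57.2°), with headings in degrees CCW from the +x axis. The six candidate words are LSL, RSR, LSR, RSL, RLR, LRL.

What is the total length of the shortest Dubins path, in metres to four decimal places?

20.1782 m

Let ψ = atan2(Δy, Δx) = atan2(11.33, 16.66) = 34.2185° be the start→goal bearing.
Normalize: d = |goal − start| / ρ = 20.147568/2.74 = 7.353127, α = (θ_start − ψ) mod 360° = 355.5815° = 6.206068 rad, β = (θ_goal − ψ) mod 360° = 22.9815° = 0.401102 rad.
Common terms: sin α = -0.077041, cos α = 0.997028, sin β = 0.390434, cos β = 0.920631, cos(α−β) = 0.887815, d² = 54.068477. Work in radians in the unit-radius frame; every candidate has L = ρ·(t + p + q).
LSL: p² = 2 + d² − 2cos(α−β) + 2d(sin α − sin β) = 47.418042; p = √p² = 6.886076; φ = atan2(cos β − cos α, d + sin α − sin β) = -0.011095 rad; t = (φ − α) mod 2π = 0.066023 rad, q = (β − φ) mod 2π = 0.412197 rad → L = 2.74·(0.066023 + 6.886076 + 0.412197) = 2.74·7.364296 = 20.178172 m
RSR: p² = 2 + d² − 2cos(α−β) + 2d(sin β − sin α) = 61.167651; p = √p² = 7.820975; φ = atan2(cos α − cos β, d − sin α + sin β) = 0.009768 rad; t = (α − φ) mod 2π = 6.196299 rad, q = (φ − β) mod 2π = 5.891851 rad → L = 2.74·(6.196299 + 7.820975 + 5.891851) = 2.74·19.909125 = 54.551004 m
LSR: p² = d² − 2 + 2cos(α−β) + 2d(sin α + sin β) = 58.452932; p = √p² = 7.645452; φ = atan2(−cos α − cos β, d + sin α + sin β) − atan2(−2, p) = 0.010755 rad; t = (φ − α) mod 2π = 0.087873 rad, q = (φ − β) mod 2π = 5.892838 rad → L = 2.74·(0.087873 + 7.645452 + 5.892838) = 2.74·13.626162 = 37.335685 m
RSL: p² = d² − 2 + 2cos(α−β) − 2d(sin α + sin β) = 49.235284; p = √p² = 7.016786; φ = atan2(cos α + cos β, d − sin α − sin β) − atan2(2, p) = -0.011716 rad; t = (α − φ) mod 2π = 6.217783 rad, q = (β − φ) mod 2π = 0.412818 rad → L = 2.74·(6.217783 + 7.016786 + 0.412818) = 2.74·13.647387 = 37.393840 m
RLR: c = (6 − d² + 2cos(α−β) + 2d(sin α − sin β))/8 = -6.645956, |c| > 1 → infeasible
LRL: c = (6 − d² + 2cos(α−β) − 2d(sin α − sin β))/8 = -4.927255, |c| > 1 → infeasible
Shortest: LSL with L = 20.178172 m ≈ 20.1782 m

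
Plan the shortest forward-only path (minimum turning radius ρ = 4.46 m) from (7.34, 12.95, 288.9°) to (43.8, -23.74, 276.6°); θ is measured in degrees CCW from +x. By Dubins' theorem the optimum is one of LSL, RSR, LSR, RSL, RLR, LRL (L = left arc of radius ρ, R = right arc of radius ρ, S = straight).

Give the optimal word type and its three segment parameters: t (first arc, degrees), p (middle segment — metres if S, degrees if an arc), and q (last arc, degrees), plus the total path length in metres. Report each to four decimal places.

LSR: t = 27.6360°, p = 46.7701 m, q = 39.9360°, L = 52.0300 m

Let ψ = atan2(Δy, Δx) = atan2(-36.69, 36.46) = -45.1802° be the start→goal bearing.
Normalize: d = |goal − start| / ρ = 51.725117/4.46 = 11.597560, α = (θ_start − ψ) mod 360° = 334.0802° = 5.830799 rad, β = (θ_goal − ψ) mod 360° = 321.7802° = 5.616123 rad.
Common terms: sin α = -0.437113, cos α = 0.899406, sin β = -0.618681, cos β = 0.785643, cos(α−β) = 0.977046, d² = 134.503393. Work in radians in the unit-radius frame; every candidate has L = ρ·(t + p + q).
LSL: p² = 2 + d² − 2cos(α−β) + 2d(sin α − sin β) = 138.760775; p = √p² = 11.779676; φ = atan2(cos β − cos α, d + sin α − sin β) = -0.009658 rad; t = (φ − α) mod 2π = 0.442729 rad, q = (β − φ) mod 2π = 5.625781 rad → L = 4.46·(0.442729 + 11.779676 + 5.625781) = 4.46·17.848186 = 79.602910 m
RSR: p² = 2 + d² − 2cos(α−β) + 2d(sin β − sin α) = 130.337829; p = √p² = 11.416559; φ = atan2(cos α − cos β, d − sin α + sin β) = 0.009965 rad; t = (α − φ) mod 2π = 5.820834 rad, q = (φ − β) mod 2π = 0.677027 rad → L = 4.46·(5.820834 + 11.416559 + 0.677027) = 4.46·17.914420 = 79.898314 m
LSR: p² = d² − 2 + 2cos(α−β) + 2d(sin α + sin β) = 109.968216; p = √p² = 10.486573; φ = atan2(−cos α − cos β, d + sin α + sin β) − atan2(−2, p) = 0.029953 rad; t = (φ − α) mod 2π = 0.482339 rad, q = (φ − β) mod 2π = 0.697015 rad → L = 4.46·(0.482339 + 10.486573 + 0.697015) = 4.46·11.665927 = 52.030036 m
RSL: p² = d² − 2 + 2cos(α−β) − 2d(sin α + sin β) = 158.946753; p = √p² = 12.607409; φ = atan2(cos α + cos β, d − sin α − sin β) − atan2(2, p) = -0.024935 rad; t = (α − φ) mod 2π = 5.855733 rad, q = (β − φ) mod 2π = 5.641058 rad → L = 4.46·(5.855733 + 12.607409 + 5.641058) = 4.46·24.104200 = 107.504731 m
RLR: c = (6 − d² + 2cos(α−β) + 2d(sin α − sin β))/8 = -15.292229, |c| > 1 → infeasible
LRL: c = (6 − d² + 2cos(α−β) − 2d(sin α − sin β))/8 = -16.345097, |c| > 1 → infeasible
Shortest: LSR with L = 52.030036 m ≈ 52.0300 m
Convert LSR to answer units (arcs ×180/π): t = 0.482339·180/π = 27.6360°, p = ρ·p = 4.46·10.486573 = 46.7701 m, q = 0.697015·180/π = 39.9360°, L = 52.0300 m.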